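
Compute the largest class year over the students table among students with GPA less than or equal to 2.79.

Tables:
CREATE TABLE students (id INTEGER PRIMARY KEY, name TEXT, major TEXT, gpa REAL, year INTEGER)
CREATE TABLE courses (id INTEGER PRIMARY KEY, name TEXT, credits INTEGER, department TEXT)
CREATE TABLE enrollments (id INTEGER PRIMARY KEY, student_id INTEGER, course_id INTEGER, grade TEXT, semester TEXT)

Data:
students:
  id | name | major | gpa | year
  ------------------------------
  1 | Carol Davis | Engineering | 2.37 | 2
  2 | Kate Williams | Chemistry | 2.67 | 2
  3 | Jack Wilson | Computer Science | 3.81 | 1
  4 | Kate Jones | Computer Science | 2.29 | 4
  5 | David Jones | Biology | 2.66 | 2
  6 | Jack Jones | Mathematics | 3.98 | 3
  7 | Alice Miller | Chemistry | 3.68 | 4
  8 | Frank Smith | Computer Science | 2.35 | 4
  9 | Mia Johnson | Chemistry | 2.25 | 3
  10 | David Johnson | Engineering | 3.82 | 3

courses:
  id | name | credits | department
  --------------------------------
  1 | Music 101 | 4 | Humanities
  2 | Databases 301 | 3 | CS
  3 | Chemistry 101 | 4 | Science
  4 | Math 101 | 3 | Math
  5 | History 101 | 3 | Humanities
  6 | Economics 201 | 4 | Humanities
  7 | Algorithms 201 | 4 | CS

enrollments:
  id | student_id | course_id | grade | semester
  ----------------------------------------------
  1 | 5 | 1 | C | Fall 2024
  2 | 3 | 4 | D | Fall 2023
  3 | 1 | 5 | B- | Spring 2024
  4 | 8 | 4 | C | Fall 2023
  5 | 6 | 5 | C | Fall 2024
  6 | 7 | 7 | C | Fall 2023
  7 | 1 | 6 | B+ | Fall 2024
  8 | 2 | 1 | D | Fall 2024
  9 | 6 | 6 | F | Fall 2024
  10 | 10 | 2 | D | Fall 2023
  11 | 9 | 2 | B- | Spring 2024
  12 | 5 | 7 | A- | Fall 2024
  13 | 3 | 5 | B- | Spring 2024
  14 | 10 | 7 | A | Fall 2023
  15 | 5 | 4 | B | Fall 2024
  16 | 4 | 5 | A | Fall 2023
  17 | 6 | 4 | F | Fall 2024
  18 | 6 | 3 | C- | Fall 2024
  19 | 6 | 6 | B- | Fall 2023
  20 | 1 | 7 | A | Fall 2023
SELECT MAX(year) FROM students WHERE gpa <= 2.79

Execution result:
4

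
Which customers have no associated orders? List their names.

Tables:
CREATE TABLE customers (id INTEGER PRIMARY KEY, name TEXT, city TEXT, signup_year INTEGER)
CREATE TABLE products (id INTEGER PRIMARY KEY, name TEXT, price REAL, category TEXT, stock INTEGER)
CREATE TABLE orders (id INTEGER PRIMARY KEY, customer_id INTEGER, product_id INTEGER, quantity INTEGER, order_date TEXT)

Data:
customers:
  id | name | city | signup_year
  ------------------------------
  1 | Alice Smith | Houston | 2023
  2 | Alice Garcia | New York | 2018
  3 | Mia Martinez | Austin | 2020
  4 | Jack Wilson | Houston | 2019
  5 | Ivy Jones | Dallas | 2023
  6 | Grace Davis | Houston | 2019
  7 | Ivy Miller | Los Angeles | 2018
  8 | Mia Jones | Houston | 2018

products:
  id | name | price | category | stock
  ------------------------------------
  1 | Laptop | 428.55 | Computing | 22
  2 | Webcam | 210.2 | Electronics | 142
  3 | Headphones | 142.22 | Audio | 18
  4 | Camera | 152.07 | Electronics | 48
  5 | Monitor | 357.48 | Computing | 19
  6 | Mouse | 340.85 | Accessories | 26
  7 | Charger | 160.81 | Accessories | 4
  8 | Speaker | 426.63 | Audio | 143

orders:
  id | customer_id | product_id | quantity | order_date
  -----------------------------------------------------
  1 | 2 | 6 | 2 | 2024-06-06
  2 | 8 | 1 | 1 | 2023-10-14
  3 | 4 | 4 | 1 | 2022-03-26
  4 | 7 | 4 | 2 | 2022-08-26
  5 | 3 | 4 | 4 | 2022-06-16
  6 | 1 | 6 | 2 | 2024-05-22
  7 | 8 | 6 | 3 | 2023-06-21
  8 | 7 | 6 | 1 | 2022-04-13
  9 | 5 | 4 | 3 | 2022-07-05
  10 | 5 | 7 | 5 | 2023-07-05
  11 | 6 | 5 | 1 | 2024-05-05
SELECT p.name FROM customers p LEFT JOIN orders c ON c.customer_id = p.id WHERE c.id IS NULL

Execution result:
(no rows)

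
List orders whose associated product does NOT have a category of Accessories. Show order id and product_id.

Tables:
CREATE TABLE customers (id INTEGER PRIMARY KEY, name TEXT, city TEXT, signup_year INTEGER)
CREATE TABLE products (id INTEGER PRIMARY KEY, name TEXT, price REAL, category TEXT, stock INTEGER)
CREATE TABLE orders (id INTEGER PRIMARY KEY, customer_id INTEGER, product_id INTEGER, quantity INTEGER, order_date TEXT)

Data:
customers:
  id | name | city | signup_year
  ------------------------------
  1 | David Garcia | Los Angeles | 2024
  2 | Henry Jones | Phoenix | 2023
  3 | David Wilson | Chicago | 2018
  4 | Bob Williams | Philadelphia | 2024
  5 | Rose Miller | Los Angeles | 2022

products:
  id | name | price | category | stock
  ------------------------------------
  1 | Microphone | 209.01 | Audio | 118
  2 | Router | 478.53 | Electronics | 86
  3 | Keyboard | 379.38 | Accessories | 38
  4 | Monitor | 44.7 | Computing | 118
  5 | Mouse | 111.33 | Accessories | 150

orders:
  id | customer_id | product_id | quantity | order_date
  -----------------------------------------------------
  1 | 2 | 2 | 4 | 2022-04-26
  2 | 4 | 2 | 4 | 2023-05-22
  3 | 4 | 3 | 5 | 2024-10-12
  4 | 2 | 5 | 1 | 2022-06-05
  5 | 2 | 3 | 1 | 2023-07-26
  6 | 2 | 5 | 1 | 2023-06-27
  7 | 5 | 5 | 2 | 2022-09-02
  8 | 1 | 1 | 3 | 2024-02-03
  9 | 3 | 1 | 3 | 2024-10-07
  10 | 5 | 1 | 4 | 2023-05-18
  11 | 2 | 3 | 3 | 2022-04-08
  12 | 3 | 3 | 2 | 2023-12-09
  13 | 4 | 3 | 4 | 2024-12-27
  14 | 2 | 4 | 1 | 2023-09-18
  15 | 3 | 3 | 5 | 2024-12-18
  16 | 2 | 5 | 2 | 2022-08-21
SELECT id, product_id FROM orders WHERE product_id NOT IN (SELECT id FROM products WHERE category = 'Accessories')

Execution result:
id | product_id
1 | 2
2 | 2
8 | 1
9 | 1
10 | 1
14 | 4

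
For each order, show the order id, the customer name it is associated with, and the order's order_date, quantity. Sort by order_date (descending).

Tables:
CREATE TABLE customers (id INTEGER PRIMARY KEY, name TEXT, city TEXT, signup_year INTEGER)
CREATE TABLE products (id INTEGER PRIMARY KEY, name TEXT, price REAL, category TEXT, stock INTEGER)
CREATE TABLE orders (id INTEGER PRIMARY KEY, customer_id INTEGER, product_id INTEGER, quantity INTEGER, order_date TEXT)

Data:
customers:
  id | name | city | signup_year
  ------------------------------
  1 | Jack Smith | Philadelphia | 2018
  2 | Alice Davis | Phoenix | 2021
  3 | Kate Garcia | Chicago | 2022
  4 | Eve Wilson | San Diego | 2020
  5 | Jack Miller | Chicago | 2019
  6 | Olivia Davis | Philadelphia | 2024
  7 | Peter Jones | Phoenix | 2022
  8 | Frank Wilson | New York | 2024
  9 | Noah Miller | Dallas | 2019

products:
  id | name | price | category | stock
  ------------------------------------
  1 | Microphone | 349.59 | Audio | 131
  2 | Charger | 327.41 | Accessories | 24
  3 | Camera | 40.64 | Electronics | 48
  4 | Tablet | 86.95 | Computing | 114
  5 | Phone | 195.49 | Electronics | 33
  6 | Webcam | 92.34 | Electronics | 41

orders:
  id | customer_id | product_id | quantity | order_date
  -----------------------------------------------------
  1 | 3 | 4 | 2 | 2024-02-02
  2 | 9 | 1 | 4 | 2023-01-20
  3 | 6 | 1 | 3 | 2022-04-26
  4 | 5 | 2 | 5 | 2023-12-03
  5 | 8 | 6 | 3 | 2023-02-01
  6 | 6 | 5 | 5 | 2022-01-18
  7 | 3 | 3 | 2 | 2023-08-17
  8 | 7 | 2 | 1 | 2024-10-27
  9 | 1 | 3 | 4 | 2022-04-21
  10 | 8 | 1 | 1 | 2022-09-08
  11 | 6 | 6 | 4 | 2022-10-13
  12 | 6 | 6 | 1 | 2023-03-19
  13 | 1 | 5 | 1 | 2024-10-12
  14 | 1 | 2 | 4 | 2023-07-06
SELECT c.id, p.name AS customer, c.order_date, c.quantity FROM orders c JOIN customers p ON c.customer_id = p.id ORDER BY c.order_date DESC

Execution result:
id | customer | order_date | quantity
8 | Peter Jones | 2024-10-27 | 1
13 | Jack Smith | 2024-10-12 | 1
1 | Kate Garcia | 2024-02-02 | 2
4 | Jack Miller | 2023-12-03 | 5
7 | Kate Garcia | 2023-08-17 | 2
14 | Jack Smith | 2023-07-06 | 4
12 | Olivia Davis | 2023-03-19 | 1
5 | Frank Wilson | 2023-02-01 | 3
2 | Noah Miller | 2023-01-20 | 4
11 | Olivia Davis | 2022-10-13 | 4
10 | Frank Wilson | 2022-09-08 | 1
3 | Olivia Davis | 2022-04-26 | 3
9 | Jack Smith | 2022-04-21 | 4
6 | Olivia Davis | 2022-01-18 | 5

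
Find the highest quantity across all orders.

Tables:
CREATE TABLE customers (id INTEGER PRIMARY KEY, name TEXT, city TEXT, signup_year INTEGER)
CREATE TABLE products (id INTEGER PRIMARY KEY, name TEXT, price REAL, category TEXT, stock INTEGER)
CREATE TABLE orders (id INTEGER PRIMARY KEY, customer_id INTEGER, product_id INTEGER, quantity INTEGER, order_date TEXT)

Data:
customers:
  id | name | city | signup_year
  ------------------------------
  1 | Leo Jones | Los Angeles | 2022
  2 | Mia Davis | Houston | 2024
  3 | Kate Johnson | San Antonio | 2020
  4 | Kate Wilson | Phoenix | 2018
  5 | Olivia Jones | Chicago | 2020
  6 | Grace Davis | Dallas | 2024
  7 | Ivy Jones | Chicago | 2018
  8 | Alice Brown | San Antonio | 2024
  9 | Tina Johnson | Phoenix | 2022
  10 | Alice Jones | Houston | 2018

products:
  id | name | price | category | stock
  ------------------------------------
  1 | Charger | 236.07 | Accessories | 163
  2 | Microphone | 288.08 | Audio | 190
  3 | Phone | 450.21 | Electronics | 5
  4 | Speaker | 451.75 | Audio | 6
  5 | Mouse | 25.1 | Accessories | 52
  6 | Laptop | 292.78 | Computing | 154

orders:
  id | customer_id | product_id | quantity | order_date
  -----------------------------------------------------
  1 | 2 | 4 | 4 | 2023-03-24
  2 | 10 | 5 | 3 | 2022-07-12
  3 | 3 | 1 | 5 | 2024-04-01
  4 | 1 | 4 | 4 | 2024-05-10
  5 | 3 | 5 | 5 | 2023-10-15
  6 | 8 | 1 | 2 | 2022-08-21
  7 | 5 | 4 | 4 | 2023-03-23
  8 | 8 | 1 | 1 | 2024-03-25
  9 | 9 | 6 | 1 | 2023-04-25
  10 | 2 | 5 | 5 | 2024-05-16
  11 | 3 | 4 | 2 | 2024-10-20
SELECT MAX(quantity) FROM orders

Execution result:
5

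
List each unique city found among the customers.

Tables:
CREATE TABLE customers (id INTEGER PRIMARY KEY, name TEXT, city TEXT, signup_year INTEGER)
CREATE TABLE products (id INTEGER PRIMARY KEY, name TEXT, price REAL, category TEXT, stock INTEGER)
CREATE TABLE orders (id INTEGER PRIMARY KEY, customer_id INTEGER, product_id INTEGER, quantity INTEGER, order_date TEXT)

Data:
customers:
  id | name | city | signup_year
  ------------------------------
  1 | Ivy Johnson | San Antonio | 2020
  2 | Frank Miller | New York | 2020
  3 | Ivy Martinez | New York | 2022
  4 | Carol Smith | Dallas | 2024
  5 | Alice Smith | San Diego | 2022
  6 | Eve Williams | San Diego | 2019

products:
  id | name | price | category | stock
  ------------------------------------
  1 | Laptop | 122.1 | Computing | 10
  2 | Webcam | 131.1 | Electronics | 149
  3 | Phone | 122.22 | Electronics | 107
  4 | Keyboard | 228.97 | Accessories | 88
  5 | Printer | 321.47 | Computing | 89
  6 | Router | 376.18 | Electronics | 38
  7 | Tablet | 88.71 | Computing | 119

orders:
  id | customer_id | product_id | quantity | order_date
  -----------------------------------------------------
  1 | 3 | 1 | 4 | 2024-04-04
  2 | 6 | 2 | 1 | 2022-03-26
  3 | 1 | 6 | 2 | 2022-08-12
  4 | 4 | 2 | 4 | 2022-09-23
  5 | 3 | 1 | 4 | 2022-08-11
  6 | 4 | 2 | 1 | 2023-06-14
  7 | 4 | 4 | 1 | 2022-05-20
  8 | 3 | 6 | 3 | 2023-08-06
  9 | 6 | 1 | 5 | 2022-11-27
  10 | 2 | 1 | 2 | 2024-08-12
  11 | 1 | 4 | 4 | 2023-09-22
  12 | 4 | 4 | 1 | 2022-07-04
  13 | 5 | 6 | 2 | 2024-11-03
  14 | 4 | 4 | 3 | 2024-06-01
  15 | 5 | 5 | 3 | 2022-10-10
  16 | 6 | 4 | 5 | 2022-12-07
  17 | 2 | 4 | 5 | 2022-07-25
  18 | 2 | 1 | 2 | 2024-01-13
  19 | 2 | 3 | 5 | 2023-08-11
SELECT DISTINCT city FROM customers

Execution result:
city
San Antonio
New York
Dallas
San Diego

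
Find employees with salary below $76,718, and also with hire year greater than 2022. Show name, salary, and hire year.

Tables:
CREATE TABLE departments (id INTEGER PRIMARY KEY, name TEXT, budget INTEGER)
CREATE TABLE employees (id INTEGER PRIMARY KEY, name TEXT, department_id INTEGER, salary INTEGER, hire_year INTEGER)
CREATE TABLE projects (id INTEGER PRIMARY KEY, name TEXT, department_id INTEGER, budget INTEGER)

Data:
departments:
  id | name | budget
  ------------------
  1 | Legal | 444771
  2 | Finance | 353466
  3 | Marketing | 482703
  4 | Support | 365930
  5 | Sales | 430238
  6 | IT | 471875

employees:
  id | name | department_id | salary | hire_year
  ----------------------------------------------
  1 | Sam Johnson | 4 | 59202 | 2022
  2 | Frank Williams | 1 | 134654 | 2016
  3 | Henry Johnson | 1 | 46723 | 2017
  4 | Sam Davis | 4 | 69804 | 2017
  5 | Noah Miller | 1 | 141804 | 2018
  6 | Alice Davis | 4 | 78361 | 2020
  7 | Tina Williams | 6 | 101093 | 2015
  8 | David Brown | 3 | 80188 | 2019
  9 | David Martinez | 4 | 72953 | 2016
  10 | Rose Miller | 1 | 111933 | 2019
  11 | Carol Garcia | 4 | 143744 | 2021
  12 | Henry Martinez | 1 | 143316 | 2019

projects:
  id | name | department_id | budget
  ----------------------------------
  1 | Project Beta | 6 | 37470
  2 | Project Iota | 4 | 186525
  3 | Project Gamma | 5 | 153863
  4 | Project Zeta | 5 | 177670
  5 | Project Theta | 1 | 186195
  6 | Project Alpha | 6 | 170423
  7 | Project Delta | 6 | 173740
SELECT name, salary, hire_year FROM employees WHERE salary < 76718 AND hire_year > 2022

Execution result:
(no rows)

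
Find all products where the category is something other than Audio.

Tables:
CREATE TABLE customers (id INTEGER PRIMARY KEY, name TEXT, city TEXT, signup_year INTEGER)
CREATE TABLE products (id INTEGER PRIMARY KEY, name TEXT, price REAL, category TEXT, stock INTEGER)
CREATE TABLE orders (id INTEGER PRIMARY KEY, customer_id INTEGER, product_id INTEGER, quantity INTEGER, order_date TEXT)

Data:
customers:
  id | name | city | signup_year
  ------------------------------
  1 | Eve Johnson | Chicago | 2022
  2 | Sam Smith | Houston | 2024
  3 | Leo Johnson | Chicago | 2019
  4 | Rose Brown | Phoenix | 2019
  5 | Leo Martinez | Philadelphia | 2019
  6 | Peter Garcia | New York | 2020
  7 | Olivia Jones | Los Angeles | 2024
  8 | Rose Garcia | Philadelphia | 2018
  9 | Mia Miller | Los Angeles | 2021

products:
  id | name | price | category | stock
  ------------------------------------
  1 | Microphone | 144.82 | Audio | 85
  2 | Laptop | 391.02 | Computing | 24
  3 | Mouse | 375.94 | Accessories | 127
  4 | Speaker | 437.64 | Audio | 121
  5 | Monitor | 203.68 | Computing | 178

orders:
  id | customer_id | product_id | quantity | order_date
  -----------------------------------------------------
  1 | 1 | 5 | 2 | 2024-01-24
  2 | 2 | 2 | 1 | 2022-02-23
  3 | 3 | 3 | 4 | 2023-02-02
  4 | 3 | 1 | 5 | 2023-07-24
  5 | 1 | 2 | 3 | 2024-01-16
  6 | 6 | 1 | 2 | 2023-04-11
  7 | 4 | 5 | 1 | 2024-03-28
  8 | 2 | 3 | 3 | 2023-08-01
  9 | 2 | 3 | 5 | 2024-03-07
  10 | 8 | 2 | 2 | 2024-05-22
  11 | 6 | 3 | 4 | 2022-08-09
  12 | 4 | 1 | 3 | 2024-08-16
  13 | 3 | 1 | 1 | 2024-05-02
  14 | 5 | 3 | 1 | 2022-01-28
SELECT name, category FROM products WHERE category <> 'Audio'

Execution result:
name | category
Laptop | Computing
Mouse | Accessories
Monitor | Computing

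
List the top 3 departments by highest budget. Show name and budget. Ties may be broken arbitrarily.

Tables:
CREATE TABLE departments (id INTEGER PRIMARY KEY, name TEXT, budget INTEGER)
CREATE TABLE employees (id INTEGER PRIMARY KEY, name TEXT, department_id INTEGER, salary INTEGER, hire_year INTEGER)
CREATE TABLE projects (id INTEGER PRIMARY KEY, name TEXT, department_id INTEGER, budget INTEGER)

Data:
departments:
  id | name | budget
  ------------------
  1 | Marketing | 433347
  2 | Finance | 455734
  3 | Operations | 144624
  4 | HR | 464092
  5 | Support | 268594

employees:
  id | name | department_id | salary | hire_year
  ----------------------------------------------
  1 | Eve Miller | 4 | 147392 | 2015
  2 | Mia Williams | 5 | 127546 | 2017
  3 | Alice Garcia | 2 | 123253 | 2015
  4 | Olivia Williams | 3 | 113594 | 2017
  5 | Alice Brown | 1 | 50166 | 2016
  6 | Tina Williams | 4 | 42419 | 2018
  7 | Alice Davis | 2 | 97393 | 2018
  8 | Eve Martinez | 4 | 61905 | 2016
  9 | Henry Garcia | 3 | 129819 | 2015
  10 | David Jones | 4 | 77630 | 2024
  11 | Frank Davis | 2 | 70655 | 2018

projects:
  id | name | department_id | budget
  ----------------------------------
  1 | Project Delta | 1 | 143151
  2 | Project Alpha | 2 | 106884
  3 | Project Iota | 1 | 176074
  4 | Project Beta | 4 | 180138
SELECT name, budget FROM departments ORDER BY budget DESC LIMIT 3

Execution result:
name | budget
HR | 464092
Finance | 455734
Marketing | 433347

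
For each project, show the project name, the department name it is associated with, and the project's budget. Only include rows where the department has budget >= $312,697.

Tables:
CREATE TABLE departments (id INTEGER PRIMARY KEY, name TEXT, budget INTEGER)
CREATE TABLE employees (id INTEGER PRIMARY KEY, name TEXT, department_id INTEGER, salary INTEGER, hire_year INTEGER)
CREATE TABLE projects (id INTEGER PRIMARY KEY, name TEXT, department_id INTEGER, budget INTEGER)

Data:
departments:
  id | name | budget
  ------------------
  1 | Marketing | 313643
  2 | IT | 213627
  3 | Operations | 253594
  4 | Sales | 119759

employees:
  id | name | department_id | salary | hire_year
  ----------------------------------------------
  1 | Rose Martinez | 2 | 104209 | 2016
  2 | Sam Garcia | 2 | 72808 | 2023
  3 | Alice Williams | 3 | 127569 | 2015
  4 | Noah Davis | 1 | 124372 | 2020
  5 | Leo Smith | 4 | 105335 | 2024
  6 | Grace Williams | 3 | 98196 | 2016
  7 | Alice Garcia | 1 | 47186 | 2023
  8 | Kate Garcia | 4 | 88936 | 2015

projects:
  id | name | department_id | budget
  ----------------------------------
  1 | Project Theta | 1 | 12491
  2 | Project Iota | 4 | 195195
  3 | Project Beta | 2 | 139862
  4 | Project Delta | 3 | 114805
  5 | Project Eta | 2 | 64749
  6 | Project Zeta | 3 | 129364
SELECT c.name, p.name AS department, c.budget FROM projects c JOIN departments p ON c.department_id = p.id WHERE p.budget >= 312697

Execution result:
name | department | budget
Project Theta | Marketing | 12491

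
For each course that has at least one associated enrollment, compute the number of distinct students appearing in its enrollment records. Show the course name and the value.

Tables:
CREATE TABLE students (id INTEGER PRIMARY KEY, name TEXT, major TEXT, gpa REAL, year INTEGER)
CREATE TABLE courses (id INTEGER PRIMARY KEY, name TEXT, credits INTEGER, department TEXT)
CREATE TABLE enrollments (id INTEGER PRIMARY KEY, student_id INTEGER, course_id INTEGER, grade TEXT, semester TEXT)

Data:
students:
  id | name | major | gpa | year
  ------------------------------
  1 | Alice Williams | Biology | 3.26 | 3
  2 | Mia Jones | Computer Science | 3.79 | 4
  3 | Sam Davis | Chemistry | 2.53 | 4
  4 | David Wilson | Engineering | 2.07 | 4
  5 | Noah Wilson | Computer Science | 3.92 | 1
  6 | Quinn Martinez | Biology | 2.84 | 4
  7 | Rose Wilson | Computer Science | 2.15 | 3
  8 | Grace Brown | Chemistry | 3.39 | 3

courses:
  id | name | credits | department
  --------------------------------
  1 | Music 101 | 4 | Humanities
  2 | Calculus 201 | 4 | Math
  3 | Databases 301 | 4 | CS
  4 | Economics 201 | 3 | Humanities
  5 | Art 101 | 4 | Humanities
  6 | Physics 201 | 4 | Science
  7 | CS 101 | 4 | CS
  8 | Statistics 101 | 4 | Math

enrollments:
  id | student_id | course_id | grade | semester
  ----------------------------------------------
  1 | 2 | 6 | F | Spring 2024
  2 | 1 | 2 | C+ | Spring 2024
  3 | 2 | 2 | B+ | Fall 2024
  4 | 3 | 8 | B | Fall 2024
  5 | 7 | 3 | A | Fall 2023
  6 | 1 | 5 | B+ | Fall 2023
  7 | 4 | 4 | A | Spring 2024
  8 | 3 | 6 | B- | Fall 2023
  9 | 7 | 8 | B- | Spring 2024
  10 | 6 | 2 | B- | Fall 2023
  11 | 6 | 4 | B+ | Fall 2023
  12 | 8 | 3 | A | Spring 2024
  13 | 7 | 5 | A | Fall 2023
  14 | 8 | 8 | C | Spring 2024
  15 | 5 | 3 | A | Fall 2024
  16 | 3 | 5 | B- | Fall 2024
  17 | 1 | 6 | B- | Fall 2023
SELECT p.name, COUNT(DISTINCT c.student_id) AS distinct_student_count FROM enrollments c JOIN courses p ON c.course_id = p.id GROUP BY p.id, p.name

Execution result:
name | distinct_student_count
Calculus 201 | 3
Databases 301 | 3
Economics 201 | 2
Art 101 | 3
Physics 201 | 3
Statistics 101 | 3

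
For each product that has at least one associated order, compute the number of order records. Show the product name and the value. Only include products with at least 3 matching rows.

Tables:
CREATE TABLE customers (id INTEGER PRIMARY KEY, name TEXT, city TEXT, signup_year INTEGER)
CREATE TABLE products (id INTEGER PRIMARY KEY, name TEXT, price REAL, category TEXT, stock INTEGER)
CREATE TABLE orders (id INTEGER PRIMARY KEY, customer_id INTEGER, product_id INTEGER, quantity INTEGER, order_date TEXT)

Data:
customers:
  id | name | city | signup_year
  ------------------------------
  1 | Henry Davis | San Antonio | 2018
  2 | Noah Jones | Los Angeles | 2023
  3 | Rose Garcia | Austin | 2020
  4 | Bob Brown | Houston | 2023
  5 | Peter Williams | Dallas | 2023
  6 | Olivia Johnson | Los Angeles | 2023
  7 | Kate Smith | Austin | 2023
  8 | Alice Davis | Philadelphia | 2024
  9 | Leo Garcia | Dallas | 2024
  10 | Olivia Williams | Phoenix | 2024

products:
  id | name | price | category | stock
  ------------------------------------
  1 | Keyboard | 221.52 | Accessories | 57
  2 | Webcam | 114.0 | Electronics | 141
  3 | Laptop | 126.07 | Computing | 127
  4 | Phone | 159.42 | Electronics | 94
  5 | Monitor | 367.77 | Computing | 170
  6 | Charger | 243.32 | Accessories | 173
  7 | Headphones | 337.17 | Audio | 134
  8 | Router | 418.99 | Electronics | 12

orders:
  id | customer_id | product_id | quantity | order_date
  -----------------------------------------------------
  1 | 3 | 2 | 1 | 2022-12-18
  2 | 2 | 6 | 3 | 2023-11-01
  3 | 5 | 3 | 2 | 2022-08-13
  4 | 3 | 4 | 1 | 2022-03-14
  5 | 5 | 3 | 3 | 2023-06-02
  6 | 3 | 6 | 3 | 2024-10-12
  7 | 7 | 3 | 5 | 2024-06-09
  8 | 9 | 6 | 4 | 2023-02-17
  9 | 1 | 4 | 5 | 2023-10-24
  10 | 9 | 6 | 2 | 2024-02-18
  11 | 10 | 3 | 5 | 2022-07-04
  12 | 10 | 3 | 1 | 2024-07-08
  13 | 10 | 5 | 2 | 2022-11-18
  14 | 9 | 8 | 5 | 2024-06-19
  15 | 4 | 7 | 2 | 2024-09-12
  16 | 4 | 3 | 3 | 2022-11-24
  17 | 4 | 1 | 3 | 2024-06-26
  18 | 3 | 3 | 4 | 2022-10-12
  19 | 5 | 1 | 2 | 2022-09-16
SELECT p.name, COUNT(*) AS n FROM orders c JOIN products p ON c.product_id = p.id GROUP BY p.id, p.name HAVING COUNT(*) >= 3

Execution result:
name | n
Laptop | 7
Charger | 4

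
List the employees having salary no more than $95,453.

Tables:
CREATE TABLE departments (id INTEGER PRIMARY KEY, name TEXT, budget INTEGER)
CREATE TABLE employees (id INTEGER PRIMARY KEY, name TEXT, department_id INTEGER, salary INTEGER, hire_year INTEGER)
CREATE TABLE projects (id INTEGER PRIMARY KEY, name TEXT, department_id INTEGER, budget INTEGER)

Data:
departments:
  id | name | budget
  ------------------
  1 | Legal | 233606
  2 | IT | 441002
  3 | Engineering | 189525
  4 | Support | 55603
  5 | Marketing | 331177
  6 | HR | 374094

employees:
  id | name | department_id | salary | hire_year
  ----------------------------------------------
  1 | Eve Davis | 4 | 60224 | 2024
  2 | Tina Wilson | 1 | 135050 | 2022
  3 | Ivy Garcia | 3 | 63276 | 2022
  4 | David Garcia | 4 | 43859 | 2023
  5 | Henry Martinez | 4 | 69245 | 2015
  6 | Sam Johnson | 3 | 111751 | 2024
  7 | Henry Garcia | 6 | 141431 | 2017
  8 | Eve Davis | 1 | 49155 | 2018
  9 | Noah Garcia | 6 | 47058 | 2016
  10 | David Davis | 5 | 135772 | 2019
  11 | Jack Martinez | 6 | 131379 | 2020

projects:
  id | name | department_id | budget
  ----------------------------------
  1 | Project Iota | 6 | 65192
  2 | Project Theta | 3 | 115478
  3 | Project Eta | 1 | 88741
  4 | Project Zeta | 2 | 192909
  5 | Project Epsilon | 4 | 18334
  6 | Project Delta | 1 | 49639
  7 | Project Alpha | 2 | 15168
SELECT name, salary FROM employees WHERE salary <= 95453

Execution result:
name | salary
Eve Davis | 60224
Ivy Garcia | 63276
David Garcia | 43859
Henry Martinez | 69245
Eve Davis | 49155
Noah Garcia | 47058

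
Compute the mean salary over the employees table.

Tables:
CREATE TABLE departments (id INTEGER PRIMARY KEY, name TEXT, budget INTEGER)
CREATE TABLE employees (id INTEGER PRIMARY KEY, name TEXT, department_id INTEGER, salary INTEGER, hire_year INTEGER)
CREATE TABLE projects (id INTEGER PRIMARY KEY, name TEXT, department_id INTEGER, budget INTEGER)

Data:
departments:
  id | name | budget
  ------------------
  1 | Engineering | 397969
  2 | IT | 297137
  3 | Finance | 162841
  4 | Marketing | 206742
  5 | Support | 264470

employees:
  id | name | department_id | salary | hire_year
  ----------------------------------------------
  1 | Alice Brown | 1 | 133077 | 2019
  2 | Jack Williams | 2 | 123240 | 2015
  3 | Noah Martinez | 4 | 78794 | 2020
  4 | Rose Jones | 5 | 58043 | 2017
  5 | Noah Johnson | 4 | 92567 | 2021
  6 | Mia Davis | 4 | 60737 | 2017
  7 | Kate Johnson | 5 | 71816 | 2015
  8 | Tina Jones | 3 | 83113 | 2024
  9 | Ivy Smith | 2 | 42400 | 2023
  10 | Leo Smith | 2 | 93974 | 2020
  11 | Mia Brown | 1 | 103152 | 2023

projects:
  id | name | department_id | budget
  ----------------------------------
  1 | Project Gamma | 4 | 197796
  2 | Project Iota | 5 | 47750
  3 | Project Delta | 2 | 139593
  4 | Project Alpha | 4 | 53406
SELECT AVG(salary) FROM employees

Execution result:
85537.55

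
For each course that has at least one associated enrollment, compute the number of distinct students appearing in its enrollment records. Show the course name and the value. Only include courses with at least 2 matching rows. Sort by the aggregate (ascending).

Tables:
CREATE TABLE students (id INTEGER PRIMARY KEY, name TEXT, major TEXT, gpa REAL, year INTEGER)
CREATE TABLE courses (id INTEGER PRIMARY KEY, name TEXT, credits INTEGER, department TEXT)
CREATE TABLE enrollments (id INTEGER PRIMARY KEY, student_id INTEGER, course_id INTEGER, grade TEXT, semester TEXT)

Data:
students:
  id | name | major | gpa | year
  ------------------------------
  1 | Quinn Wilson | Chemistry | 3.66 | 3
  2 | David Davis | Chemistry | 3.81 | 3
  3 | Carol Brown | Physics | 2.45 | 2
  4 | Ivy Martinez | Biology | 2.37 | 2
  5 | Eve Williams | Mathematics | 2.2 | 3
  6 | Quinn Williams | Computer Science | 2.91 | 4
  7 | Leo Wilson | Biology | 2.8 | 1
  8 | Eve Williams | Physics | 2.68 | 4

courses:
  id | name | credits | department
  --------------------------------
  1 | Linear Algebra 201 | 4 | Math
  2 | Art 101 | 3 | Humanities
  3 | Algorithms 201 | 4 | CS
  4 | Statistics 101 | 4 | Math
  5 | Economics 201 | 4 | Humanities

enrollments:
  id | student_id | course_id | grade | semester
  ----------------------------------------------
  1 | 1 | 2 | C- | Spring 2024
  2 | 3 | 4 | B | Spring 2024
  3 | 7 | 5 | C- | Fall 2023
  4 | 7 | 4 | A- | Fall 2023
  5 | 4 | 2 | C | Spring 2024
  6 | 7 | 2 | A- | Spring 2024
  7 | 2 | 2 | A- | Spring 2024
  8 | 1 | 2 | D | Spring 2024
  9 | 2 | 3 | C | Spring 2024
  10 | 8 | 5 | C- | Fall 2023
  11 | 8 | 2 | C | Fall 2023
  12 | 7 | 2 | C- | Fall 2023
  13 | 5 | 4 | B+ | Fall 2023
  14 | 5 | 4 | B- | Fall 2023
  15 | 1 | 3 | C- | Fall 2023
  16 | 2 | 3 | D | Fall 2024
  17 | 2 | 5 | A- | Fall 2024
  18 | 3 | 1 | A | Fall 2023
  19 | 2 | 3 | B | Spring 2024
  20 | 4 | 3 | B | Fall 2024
SELECT p.name, COUNT(DISTINCT c.student_id) AS distinct_student_count FROM enrollments c JOIN courses p ON c.course_id = p.id GROUP BY p.id, p.name HAVING COUNT(*) >= 2 ORDER BY distinct_student_count ASC

Execution result:
name | distinct_student_count
Algorithms 201 | 3
Statistics 101 | 3
Economics 201 | 3
Art 101 | 5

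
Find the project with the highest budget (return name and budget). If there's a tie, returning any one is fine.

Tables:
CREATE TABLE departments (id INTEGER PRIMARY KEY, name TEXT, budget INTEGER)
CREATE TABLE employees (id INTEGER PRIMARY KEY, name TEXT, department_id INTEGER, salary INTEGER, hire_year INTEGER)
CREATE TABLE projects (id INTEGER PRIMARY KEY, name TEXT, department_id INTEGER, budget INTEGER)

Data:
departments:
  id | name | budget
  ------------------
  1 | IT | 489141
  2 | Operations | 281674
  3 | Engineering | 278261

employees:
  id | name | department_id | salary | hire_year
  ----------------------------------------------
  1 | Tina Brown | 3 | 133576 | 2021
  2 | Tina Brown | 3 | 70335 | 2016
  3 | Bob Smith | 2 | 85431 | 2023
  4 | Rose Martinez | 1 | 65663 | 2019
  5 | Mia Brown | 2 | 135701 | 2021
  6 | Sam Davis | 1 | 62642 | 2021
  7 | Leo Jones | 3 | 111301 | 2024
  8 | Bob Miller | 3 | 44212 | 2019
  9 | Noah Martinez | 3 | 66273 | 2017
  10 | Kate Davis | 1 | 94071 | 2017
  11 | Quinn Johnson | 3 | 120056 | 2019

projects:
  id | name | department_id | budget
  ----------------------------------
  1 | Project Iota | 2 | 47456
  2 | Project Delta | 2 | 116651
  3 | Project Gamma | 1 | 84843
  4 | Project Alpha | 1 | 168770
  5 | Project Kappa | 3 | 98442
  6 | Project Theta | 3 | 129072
SELECT name, budget FROM projects ORDER BY budget DESC LIMIT 1

Execution result:
name | budget
Project Alpha | 168770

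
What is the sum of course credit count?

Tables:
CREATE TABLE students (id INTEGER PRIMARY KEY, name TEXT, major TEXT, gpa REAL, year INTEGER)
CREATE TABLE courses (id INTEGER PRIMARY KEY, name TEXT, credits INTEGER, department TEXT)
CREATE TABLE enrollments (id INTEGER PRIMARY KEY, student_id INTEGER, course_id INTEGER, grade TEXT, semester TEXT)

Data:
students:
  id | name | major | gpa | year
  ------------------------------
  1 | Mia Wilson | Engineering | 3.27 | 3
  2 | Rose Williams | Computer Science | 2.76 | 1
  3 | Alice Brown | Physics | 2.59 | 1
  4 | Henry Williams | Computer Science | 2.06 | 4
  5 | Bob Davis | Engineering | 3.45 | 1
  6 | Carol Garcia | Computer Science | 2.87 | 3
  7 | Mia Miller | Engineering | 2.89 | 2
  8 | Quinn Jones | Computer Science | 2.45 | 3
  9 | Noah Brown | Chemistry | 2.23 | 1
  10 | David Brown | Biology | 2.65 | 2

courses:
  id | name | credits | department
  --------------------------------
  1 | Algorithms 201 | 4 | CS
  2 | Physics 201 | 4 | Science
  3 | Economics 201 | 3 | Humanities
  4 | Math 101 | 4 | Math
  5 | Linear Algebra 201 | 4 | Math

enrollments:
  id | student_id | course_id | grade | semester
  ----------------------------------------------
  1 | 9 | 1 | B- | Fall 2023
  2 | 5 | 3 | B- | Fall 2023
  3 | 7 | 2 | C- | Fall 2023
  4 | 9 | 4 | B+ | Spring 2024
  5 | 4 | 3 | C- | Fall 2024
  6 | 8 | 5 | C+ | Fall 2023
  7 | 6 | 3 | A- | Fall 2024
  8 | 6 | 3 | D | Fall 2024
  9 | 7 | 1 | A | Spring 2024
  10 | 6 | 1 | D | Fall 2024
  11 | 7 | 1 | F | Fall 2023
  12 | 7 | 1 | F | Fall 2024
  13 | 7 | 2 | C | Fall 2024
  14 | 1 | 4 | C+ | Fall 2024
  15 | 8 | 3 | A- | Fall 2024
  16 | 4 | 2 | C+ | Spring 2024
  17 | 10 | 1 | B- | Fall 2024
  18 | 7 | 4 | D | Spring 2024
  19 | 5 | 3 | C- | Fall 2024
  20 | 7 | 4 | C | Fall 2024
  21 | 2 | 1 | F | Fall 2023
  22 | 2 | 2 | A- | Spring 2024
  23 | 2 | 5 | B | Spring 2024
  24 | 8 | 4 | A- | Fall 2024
SELECT SUM(credits) FROM courses

Execution result:
19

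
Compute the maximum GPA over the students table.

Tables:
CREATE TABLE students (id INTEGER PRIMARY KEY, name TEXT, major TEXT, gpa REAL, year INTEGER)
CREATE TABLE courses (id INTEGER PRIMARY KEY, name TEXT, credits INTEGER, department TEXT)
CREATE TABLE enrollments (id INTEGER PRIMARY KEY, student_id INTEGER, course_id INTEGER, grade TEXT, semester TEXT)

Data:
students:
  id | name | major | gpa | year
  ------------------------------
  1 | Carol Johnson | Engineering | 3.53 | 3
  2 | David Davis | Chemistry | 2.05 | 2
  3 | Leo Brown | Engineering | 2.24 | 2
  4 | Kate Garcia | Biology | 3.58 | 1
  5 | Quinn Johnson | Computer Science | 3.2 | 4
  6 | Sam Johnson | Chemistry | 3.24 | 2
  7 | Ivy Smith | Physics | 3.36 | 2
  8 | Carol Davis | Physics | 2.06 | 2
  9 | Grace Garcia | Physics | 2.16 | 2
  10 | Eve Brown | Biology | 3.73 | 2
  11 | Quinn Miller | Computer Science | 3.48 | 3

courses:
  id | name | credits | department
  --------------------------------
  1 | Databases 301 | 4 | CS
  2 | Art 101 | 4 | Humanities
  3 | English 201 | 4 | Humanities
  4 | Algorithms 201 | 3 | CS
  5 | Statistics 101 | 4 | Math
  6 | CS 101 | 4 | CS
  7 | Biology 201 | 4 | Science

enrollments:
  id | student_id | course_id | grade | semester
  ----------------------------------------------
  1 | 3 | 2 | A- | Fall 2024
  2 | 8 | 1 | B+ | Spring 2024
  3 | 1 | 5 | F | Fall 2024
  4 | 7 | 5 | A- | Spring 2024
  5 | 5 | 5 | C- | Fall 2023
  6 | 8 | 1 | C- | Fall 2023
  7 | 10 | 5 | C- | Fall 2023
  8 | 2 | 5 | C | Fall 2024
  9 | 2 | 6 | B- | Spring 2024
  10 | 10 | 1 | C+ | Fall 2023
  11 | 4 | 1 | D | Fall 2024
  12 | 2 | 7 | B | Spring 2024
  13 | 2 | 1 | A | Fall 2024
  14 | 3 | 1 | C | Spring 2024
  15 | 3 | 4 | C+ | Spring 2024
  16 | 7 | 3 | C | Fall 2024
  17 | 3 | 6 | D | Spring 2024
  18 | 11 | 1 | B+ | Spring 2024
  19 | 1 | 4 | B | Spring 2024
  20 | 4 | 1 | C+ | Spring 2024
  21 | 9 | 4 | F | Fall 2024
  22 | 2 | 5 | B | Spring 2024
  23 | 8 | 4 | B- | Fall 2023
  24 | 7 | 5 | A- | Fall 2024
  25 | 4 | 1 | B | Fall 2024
SELECT MAX(gpa) FROM students

Execution result:
3.73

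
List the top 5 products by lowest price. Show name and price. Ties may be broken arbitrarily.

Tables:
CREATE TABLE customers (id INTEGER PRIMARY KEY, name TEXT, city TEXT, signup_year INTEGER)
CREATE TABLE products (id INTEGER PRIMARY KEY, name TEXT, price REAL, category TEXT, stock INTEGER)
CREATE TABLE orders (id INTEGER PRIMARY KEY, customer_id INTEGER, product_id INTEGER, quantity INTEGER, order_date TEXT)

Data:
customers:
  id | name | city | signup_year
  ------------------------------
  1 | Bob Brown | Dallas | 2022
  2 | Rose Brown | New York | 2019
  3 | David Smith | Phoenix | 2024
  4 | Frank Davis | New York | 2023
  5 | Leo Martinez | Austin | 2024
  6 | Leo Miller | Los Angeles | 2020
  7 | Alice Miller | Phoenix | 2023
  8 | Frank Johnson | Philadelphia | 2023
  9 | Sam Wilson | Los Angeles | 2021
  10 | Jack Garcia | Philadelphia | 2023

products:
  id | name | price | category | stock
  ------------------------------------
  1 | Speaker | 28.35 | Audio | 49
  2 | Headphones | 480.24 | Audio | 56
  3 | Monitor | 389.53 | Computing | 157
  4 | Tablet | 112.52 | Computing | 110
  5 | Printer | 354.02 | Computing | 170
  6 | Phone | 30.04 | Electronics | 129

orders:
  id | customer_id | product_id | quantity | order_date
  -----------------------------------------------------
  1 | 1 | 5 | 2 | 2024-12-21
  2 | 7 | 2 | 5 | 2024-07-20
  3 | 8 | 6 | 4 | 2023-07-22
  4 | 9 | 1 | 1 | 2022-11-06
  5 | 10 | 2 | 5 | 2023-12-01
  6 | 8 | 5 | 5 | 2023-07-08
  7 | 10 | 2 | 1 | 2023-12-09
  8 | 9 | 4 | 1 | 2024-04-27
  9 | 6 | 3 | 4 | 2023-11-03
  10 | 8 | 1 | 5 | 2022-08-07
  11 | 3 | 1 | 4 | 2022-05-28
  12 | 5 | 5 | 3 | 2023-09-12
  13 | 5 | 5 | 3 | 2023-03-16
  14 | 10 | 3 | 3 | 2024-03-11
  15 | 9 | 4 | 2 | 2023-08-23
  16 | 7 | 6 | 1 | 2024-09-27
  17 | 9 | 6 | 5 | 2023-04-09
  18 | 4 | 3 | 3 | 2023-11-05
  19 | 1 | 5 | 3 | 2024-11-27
SELECT name, price FROM products ORDER BY price ASC LIMIT 5

Execution result:
name | price
Speaker | 28.35
Phone | 30.04
Tablet | 112.52
Printer | 354.02
Monitor | 389.53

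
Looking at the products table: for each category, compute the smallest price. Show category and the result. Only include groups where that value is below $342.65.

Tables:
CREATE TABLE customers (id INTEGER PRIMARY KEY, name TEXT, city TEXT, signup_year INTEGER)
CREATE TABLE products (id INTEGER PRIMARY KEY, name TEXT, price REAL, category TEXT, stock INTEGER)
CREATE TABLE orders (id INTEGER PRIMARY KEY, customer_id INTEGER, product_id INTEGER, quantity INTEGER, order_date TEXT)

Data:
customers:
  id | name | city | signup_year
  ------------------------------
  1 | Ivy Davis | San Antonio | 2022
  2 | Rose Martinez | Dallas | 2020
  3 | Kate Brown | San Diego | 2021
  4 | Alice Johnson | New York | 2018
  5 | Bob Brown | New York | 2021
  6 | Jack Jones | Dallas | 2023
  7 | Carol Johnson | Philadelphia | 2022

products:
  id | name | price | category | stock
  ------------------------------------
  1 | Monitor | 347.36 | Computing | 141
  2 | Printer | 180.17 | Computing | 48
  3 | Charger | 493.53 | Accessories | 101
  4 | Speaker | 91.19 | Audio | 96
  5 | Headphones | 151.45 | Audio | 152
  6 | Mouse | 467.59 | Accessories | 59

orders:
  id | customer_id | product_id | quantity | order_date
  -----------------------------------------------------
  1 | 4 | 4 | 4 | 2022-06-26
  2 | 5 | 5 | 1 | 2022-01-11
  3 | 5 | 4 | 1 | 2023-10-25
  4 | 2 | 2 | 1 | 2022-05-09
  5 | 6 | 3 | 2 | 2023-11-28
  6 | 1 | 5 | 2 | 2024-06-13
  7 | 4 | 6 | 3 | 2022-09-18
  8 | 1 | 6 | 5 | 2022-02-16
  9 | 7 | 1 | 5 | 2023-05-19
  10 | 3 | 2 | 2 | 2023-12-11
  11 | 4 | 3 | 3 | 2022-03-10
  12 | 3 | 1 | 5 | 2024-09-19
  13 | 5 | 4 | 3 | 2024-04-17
SELECT category, MIN(price) AS min_price FROM products GROUP BY category HAVING MIN(price) < 342.65

Execution result:
category | min_price
Audio | 91.19
Computing | 180.17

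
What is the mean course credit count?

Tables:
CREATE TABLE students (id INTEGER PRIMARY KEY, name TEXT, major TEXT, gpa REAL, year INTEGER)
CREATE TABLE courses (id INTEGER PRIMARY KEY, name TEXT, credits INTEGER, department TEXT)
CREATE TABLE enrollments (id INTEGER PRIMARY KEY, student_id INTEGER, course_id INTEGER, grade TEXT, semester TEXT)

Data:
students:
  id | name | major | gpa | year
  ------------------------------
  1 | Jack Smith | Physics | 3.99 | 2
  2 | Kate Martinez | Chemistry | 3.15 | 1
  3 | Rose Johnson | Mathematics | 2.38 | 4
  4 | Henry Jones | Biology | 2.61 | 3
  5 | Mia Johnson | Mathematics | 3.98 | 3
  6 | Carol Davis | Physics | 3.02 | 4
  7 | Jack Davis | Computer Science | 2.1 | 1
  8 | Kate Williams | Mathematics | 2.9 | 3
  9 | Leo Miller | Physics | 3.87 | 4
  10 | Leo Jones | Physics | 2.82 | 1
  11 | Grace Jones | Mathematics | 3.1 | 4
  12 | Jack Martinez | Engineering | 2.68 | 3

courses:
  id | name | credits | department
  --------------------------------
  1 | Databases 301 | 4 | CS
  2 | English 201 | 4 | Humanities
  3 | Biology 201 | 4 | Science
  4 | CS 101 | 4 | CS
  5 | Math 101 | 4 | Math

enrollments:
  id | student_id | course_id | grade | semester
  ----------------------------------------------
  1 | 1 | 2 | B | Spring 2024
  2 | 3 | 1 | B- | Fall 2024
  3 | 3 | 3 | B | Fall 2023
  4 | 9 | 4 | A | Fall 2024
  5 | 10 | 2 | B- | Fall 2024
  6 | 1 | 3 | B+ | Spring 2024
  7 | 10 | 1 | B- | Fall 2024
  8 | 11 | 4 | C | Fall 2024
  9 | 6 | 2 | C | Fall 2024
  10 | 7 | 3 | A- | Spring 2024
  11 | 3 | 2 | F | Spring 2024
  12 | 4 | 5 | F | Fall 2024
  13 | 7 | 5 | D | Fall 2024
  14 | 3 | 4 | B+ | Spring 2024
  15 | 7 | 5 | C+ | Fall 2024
SELECT AVG(credits) FROM courses

Execution result:
4.00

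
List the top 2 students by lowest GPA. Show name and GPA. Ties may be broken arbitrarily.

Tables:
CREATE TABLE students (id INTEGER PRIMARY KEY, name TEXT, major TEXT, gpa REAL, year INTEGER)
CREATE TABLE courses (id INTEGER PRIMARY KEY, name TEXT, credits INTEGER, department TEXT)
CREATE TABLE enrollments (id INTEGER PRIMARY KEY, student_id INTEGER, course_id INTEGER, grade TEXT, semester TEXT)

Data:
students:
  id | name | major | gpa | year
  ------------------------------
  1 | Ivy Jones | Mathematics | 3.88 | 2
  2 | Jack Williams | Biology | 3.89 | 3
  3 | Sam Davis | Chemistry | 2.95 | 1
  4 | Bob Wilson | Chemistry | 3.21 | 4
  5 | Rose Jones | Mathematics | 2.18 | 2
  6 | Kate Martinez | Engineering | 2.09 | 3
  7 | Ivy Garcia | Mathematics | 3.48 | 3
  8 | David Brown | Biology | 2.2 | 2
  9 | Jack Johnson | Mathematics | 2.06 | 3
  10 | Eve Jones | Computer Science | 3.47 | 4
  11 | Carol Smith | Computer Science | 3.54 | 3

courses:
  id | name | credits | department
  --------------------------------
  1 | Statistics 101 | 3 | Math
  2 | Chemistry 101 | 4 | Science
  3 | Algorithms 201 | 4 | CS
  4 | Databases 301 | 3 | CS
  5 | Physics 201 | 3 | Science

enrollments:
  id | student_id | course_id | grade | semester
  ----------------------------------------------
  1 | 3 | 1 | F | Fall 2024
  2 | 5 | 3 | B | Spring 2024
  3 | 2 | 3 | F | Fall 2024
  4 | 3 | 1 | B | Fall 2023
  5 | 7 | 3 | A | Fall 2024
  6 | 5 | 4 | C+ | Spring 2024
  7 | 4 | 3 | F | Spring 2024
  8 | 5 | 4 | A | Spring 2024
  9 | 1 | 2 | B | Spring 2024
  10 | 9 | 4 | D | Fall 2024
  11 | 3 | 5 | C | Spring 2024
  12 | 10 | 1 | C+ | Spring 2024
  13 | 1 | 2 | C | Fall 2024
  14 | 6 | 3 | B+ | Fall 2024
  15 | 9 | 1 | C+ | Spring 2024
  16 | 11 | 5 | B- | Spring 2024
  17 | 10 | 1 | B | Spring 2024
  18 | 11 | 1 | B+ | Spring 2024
SELECT name, gpa FROM students ORDER BY gpa ASC LIMIT 2

Execution result:
name | gpa
Jack Johnson | 2.06
Kate Martinez | 2.09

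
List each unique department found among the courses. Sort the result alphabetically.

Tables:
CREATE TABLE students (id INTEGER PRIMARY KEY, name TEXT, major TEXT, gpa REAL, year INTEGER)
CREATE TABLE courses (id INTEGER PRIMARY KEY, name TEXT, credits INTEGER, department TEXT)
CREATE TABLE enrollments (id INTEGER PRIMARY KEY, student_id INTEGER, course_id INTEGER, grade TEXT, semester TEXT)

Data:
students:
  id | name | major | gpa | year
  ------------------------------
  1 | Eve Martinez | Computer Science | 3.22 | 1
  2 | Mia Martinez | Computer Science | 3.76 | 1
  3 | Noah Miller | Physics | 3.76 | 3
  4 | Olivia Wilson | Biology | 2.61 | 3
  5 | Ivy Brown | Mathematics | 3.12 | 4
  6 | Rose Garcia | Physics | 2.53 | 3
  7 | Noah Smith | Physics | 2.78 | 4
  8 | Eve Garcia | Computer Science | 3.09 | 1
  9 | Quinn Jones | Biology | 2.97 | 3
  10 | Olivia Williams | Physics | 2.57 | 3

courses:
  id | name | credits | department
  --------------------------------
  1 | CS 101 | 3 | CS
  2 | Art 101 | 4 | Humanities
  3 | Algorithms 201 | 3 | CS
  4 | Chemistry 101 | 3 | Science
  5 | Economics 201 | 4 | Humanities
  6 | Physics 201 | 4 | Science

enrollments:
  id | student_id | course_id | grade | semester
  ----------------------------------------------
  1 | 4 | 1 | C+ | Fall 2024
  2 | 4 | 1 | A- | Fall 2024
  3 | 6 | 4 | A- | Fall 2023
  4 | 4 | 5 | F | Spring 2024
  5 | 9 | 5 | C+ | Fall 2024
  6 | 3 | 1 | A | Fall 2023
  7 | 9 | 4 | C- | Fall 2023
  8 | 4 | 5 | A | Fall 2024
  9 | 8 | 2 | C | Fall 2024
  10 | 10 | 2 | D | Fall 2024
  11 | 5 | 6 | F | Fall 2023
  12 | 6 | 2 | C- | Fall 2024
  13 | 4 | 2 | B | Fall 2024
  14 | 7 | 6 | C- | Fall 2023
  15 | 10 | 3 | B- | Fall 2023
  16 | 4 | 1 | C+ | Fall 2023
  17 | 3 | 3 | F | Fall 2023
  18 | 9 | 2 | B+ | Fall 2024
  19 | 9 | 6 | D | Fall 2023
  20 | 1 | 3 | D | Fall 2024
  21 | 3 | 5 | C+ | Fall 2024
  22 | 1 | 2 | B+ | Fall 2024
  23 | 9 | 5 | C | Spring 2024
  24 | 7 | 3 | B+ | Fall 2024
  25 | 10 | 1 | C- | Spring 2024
SELECT DISTINCT department FROM courses ORDER BY department

Execution result:
department
CS
Humanities
Science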